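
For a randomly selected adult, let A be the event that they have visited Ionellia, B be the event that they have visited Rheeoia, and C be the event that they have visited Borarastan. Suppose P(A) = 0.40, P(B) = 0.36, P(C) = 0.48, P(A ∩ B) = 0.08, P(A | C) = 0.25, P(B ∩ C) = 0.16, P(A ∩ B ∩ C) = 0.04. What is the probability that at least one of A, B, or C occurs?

0.92

P(A ∩ C) = P(C)·P(A|C) = 0.48 × 0.25 = 0.12
P(A ∪ B ∪ C) = 0.40 + 0.36 + 0.48 − 0.08 − 0.12 − 0.16 + 0.04 = 0.92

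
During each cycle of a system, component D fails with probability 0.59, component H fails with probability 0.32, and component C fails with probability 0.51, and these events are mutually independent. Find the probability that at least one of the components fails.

0.863388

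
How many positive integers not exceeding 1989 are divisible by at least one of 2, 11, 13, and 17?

Apply inclusion-exclusion:
994 + 180 + 153 + 117 − 90 − 76 − 58 − 13 − 10 − 9 + 6 + 5 + 4 + 0 − 0 = 1203

1203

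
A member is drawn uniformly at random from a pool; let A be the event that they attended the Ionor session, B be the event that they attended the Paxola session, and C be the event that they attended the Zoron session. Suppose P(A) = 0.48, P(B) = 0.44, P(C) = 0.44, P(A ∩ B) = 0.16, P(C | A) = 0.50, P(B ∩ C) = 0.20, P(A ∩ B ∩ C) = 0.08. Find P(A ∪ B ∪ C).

0.84

P(A ∩ C) = P(A)·P(C|A) = 0.48 × 0.50 = 0.24
P(A ∪ B ∪ C) = 0.48 + 0.44 + 0.44 − 0.16 − 0.24 − 0.20 + 0.08 = 0.84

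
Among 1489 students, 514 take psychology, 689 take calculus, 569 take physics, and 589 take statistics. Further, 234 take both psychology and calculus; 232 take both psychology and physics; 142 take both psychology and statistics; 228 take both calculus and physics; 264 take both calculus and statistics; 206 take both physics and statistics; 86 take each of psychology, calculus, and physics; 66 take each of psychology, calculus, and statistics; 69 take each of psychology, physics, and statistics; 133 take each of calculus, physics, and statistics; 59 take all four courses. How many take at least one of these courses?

1350

By inclusion–exclusion:
N(≥1) = 514 + 689 + 569 + 589 − 234 − 232 − 142 − 228 − 264 − 206 + 86 + 66 + 69 + 133 − 59 = 1350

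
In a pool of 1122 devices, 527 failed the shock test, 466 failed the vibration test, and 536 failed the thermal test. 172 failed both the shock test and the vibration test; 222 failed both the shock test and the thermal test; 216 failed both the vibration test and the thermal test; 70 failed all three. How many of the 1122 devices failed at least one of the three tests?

989

Using inclusion–exclusion:
|union| = 527 + 466 + 536 − 172 − 222 − 216 + 70 = 989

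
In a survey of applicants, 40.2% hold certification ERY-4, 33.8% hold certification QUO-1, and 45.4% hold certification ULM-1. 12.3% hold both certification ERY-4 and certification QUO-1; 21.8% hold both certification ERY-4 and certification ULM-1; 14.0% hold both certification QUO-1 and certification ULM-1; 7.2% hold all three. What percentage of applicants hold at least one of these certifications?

By inclusion-exclusion,
P(at least one) = 40.2 + 33.8 + 45.4 − 12.3 − 21.8 − 14.0 + 7.2 = 78.5%

78.5%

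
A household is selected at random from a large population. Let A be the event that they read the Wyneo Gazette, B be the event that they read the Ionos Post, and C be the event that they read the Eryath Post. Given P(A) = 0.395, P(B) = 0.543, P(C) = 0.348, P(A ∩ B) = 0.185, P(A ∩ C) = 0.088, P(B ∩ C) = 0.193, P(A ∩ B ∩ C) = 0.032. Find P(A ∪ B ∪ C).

0.852

By inclusion–exclusion:
P(A ∪ B ∪ C) = 0.395 + 0.543 + 0.348 − 0.185 − 0.088 − 0.193 + 0.032 = 0.852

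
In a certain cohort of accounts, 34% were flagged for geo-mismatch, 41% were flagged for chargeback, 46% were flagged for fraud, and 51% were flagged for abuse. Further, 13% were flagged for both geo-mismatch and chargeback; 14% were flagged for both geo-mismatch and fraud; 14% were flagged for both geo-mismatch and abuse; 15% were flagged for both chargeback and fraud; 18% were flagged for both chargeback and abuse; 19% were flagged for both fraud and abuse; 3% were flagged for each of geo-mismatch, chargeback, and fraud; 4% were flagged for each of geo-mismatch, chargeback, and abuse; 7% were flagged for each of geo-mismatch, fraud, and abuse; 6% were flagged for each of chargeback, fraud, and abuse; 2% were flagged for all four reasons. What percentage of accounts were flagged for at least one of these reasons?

P(at least one) = 34 + 41 + 46 + 51 − 13 − 14 − 14 − 15 − 18 − 19 + 3 + 4 + 7 + 6 − 2 = 97%

97%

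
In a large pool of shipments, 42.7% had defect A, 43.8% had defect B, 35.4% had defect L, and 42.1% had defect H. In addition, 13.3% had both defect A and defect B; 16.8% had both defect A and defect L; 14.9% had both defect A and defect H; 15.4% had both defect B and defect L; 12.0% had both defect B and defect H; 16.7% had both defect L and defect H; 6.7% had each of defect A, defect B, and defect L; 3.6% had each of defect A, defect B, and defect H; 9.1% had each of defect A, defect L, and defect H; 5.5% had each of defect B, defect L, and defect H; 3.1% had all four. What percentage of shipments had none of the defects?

By inclusion-exclusion,
P(≥1) = 42.7 + 43.8 + 35.4 + 42.1 − 13.3 − 16.8 − 14.9 − 15.4 − 12.0 − 16.7 + 6.7 + 3.6 + 9.1 + 5.5 − 3.1 = 96.7%
P(none) = 100% − 96.7% = 3.3%

3.3%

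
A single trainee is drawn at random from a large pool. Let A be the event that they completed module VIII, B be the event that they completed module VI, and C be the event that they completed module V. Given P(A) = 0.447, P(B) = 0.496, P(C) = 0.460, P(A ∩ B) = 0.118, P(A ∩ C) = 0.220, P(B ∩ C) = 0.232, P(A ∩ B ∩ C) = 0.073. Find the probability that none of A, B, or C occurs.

P(A ∪ B ∪ C) = 0.447 + 0.496 + 0.460 − 0.118 − 0.220 − 0.232 + 0.073 = 0.906
P(none) = 1 − 0.906 = 0.094

0.094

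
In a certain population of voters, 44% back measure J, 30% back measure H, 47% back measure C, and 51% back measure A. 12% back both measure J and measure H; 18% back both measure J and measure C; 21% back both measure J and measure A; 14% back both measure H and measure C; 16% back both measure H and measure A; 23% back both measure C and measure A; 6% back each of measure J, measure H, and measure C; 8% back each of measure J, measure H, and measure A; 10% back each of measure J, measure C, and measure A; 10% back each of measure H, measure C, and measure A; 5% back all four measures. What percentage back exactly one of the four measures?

Using the inclusion–exclusion count for exactly one event:
P(exactly one) = 44 + 30 + 47 + 51 − 2·12 − 2·18 − 2·21 − 2·14 − 2·16 − 2·23 + 3·6 + 3·8 + 3·10 + 3·10 − 4·5 = 46%

46%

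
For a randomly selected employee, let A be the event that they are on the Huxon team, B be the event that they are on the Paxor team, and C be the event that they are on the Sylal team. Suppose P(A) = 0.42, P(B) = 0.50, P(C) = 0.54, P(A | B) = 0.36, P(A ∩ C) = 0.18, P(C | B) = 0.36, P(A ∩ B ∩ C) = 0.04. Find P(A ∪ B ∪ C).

P(A ∩ B) = P(B)·P(A|B) = 0.50 × 0.36 = 0.18
P(B ∩ C) = P(B)·P(C|B) = 0.50 × 0.36 = 0.18
P(A ∪ B ∪ C) = 0.42 + 0.50 + 0.54 − 0.18 − 0.18 − 0.18 + 0.04 = 0.96

0.96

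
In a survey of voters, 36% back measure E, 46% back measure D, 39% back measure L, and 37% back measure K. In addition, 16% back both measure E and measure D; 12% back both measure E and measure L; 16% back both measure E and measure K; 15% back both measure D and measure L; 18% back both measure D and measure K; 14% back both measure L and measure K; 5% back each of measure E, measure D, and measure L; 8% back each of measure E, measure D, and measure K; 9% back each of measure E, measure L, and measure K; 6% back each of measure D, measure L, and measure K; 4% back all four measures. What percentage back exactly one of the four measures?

44%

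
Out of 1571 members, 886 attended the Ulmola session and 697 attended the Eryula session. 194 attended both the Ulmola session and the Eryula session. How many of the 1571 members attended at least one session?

1389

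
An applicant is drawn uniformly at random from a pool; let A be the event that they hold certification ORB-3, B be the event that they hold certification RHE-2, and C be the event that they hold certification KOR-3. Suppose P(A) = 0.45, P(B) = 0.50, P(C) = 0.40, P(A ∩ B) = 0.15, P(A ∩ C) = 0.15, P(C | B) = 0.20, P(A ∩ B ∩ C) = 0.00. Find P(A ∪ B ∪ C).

0.95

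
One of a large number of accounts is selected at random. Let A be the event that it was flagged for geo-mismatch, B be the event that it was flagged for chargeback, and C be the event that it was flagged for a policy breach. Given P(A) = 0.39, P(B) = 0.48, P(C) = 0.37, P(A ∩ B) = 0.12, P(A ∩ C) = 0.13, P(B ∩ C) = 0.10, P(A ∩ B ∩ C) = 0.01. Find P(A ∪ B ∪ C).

0.90

Apply inclusion-exclusion:
P(A ∪ B ∪ C) = 0.39 + 0.48 + 0.37 − 0.12 − 0.13 − 0.10 + 0.01 = 0.90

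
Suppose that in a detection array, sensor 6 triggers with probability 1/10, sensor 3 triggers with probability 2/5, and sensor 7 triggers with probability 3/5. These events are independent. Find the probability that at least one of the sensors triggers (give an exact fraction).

98/125

P(none) = (1 − 1/10) × (1 − 2/5) × (1 − 3/5) = 9/10 × 3/5 × 2/5 = 27/125
P(at least one) = 1 − 27/125 = 98/125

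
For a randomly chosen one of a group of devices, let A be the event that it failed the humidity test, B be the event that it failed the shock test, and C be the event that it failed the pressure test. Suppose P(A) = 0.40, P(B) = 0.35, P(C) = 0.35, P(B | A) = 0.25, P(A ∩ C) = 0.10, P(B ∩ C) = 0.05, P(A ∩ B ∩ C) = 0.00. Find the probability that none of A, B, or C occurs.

0.15

P(A ∩ B) = P(A)·P(B|A) = 0.40 × 0.25 = 0.10
Apply inclusion-exclusion:
P(A ∪ B ∪ C) = 0.40 + 0.35 + 0.35 − 0.10 − 0.10 − 0.05 + 0.00 = 0.85
P(none) = 1 − 0.85 = 0.15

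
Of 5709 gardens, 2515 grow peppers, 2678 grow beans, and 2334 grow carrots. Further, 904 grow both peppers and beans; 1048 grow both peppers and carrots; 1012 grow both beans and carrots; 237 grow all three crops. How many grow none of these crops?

Using inclusion–exclusion:
N(≥1) = 2515 + 2678 + 2334 − 904 − 1048 − 1012 + 237 = 4800
None: 5709 − 4800 = 909

909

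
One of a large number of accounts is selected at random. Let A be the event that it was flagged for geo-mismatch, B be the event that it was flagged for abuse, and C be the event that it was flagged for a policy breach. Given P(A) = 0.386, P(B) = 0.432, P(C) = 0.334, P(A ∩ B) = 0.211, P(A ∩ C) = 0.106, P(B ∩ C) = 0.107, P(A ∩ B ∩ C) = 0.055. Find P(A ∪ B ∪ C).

0.783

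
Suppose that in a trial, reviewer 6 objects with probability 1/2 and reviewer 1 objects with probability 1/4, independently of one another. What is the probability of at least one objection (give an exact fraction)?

5/8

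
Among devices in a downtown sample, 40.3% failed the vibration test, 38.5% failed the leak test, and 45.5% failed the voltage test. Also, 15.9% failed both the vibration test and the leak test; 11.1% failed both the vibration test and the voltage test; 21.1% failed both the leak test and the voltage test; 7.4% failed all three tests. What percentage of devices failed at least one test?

83.6%

P(union) = 40.3 + 38.5 + 45.5 − 15.9 − 11.1 − 21.1 + 7.4 = 83.6%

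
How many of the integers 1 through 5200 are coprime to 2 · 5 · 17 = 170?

Apply inclusion-exclusion:
2600 + 1040 + 305 − 520 − 152 − 61 + 30 = 3242
5200 − 3242 = 1958

1958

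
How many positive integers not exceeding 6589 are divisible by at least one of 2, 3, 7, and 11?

4877

Inclusion–exclusion gives
3294 + 2196 + 941 + 599 − 1098 − 470 − 299 − 313 − 199 − 85 + 156 + 99 + 42 + 28 − 14 = 4877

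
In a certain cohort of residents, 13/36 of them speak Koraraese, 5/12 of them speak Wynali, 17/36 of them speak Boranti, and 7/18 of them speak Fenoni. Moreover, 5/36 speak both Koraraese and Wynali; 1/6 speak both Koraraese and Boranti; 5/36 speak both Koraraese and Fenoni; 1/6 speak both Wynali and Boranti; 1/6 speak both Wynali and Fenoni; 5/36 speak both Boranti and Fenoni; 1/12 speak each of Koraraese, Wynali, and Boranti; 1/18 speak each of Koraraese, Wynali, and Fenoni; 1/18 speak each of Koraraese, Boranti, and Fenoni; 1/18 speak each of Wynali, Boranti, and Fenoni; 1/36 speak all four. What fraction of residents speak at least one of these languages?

17/18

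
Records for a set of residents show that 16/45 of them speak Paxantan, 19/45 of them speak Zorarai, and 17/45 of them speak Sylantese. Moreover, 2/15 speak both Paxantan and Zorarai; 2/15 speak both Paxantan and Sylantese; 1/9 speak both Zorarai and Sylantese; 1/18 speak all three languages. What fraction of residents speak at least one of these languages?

5/6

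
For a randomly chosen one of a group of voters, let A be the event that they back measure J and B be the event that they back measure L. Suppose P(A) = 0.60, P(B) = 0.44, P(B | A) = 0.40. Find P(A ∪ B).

0.80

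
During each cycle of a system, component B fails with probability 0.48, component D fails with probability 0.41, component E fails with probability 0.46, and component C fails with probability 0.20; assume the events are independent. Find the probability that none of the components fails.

P(none) = (1 − 0.48) × (1 − 0.41) × (1 − 0.46) × (1 − 0.20) = 0.52 × 0.59 × 0.54 × 0.80 = 0.1325376

0.1325376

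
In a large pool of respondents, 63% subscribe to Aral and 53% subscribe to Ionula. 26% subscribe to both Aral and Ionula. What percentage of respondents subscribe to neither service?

P(≥1) = 63 + 53 − 26 = 90%
P(none) = 100% − 90% = 10%

10%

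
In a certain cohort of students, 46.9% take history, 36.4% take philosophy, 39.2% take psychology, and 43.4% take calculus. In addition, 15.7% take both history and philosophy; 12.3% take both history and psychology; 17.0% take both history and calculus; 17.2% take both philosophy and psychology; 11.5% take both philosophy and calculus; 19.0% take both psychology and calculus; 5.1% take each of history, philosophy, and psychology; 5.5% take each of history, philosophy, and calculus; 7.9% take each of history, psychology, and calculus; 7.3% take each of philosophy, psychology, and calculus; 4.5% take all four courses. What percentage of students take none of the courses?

5.5%

P(≥1) = 46.9 + 36.4 + 39.2 + 43.4 − 15.7 − 12.3 − 17.0 − 17.2 − 11.5 − 19.0 + 5.1 + 5.5 + 7.9 + 7.3 − 4.5 = 94.5%
P(none) = 100% − 94.5% = 5.5%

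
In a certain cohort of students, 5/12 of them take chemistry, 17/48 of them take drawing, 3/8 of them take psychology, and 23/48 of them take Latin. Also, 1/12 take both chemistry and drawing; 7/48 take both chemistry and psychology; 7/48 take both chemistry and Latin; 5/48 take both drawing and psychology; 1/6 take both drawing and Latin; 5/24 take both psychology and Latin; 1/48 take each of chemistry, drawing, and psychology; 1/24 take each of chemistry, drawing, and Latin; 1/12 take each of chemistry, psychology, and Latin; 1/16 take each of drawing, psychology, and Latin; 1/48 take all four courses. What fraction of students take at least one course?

23/24

Inclusion–exclusion gives
P(at least one) = 5/12 + 17/48 + 3/8 + 23/48 − 1/12 − 7/48 − 7/48 − 5/48 − 1/6 − 5/24 + 1/48 + 1/24 + 1/12 + 1/16 − 1/48 = 23/24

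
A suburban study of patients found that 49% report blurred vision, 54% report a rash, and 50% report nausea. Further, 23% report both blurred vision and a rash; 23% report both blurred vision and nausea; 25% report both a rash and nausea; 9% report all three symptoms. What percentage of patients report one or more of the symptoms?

Apply inclusion-exclusion:
P(at least one) = 49 + 54 + 50 − 23 − 23 − 25 + 9 = 91%

91%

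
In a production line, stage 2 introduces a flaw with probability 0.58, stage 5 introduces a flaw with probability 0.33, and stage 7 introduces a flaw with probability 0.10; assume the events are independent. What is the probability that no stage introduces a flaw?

0.25326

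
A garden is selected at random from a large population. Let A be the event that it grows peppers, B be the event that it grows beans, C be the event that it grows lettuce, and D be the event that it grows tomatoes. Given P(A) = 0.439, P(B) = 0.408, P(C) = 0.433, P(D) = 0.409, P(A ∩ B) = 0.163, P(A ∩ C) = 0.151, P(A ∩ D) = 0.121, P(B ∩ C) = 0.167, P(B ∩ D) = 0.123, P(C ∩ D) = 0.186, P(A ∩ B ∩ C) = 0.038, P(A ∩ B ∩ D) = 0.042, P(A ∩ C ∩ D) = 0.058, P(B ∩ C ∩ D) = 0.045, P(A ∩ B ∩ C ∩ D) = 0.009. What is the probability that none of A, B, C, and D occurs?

0.048

P(A ∪ B ∪ C ∪ D) = 0.439 + 0.408 + 0.433 + 0.409 − 0.163 − 0.151 − 0.121 − 0.167 − 0.123 − 0.186 + 0.038 + 0.042 + 0.058 + 0.045 − 0.009 = 0.952
P(none) = 1 − 0.952 = 0.048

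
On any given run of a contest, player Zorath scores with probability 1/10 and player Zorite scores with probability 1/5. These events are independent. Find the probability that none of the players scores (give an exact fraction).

Since the events are independent, P(none) is the product of the individual non-occurrence probabilities.
P(none) = (1 − 1/10) × (1 − 1/5) = 9/10 × 4/5 = 18/25

18/25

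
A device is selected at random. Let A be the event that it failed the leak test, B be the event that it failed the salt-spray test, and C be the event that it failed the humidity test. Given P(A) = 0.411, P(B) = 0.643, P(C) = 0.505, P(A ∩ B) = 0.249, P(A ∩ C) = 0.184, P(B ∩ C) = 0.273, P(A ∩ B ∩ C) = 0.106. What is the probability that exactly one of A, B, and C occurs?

Using the inclusion–exclusion count for exactly one event:
P(exactly one) = 0.411 + 0.643 + 0.505 − 2·0.249 − 2·0.184 − 2·0.273 + 3·0.106 = 0.465

0.465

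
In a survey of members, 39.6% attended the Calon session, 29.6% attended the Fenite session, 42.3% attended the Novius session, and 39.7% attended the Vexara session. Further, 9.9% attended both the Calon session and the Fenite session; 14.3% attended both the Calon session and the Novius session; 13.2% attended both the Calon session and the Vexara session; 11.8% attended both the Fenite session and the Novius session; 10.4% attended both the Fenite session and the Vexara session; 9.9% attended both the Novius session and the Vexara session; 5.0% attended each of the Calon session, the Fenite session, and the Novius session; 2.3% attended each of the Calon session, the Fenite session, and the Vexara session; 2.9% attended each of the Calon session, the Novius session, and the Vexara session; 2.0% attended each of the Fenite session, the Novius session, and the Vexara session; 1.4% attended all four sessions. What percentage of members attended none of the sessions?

By inclusion-exclusion,
P(≥1) = 39.6 + 29.6 + 42.3 + 39.7 − 9.9 − 14.3 − 13.2 − 11.8 − 10.4 − 9.9 + 5.0 + 2.3 + 2.9 + 2.0 − 1.4 = 92.5%
P(none) = 100% − 92.5% = 7.5%

7.5%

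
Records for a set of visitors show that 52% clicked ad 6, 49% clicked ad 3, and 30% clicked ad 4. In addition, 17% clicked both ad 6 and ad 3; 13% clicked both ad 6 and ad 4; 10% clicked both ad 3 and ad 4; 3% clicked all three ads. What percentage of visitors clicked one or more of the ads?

Using inclusion–exclusion:
P(union) = 52 + 49 + 30 − 17 − 13 − 10 + 3 = 94%

94%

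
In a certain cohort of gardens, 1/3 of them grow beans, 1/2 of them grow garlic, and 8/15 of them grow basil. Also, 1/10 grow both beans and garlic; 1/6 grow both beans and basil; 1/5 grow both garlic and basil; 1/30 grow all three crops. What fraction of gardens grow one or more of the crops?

14/15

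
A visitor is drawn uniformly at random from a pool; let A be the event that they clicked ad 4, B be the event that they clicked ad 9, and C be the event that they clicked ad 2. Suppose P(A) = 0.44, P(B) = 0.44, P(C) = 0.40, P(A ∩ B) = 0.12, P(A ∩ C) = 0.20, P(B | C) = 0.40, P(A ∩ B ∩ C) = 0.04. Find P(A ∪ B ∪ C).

P(B ∩ C) = P(C)·P(B|C) = 0.40 × 0.40 = 0.16
Using inclusion–exclusion:
P(A ∪ B ∪ C) = 0.44 + 0.44 + 0.40 − 0.12 − 0.20 − 0.16 + 0.04 = 0.84

0.84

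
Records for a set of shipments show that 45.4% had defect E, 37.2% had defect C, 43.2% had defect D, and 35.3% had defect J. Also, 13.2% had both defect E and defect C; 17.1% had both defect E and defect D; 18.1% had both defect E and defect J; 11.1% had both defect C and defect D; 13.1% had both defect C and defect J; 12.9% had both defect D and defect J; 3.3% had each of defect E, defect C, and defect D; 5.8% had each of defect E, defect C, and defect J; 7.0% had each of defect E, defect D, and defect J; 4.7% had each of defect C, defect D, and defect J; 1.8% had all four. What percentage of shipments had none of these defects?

5.4%

Apply inclusion-exclusion:
P(union) = 45.4 + 37.2 + 43.2 + 35.3 − 13.2 − 17.1 − 18.1 − 11.1 − 13.1 − 12.9 + 3.3 + 5.8 + 7.0 + 4.7 − 1.8 = 94.6%
P(none) = 100% − 94.6% = 5.4%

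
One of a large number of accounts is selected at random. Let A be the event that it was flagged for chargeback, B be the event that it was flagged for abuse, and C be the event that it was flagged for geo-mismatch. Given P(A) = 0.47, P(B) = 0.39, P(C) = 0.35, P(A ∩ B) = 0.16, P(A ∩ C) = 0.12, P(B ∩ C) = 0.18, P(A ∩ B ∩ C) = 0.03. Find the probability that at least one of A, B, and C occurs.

P(A ∪ B ∪ C) = 0.47 + 0.39 + 0.35 − 0.16 − 0.12 − 0.18 + 0.03 = 0.78

0.78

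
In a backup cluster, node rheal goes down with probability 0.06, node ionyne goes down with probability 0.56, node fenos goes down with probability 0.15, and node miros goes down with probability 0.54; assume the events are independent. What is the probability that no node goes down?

P(none) = (1 − 0.06) × (1 − 0.56) × (1 − 0.15) × (1 − 0.54) = 0.94 × 0.44 × 0.85 × 0.46 = 0.1617176

0.1617176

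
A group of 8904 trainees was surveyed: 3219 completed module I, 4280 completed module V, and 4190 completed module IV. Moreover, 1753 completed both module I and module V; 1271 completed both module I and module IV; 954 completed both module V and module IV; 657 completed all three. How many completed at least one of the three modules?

By inclusion-exclusion,
|at least one| = 3219 + 4280 + 4190 − 1753 − 1271 − 954 + 657 = 8368

8368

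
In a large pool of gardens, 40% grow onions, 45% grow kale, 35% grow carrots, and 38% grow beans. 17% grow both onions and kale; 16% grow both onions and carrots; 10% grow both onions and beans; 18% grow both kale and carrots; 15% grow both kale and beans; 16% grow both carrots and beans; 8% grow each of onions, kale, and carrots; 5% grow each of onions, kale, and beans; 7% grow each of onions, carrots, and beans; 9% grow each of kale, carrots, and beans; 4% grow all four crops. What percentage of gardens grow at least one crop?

91%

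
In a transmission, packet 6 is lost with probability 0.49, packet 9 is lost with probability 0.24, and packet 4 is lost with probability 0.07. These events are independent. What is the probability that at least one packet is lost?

P(none) = (1 − 0.49) × (1 − 0.24) × (1 − 0.07) = 0.51 × 0.76 × 0.93 = 0.360468
P(at least one) = 1 − 0.360468 = 0.639532

0.639532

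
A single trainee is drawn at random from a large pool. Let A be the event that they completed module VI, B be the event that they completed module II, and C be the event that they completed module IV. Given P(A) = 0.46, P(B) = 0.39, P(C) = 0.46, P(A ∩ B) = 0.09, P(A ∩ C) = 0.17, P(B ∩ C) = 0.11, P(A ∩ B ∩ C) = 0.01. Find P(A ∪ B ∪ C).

0.95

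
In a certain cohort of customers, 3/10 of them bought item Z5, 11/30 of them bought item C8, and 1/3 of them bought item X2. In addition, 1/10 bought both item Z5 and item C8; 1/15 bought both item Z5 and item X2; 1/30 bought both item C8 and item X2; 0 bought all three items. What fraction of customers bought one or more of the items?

P(at least one) = 3/10 + 11/30 + 1/3 − 1/10 − 1/15 − 1/30 + 0 = 4/5

4/5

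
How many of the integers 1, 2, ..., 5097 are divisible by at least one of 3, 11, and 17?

2190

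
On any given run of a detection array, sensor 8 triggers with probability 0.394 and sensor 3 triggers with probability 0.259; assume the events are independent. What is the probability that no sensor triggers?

0.449046

P(none) = (1 − 0.394) × (1 − 0.259) = 0.606 × 0.741 = 0.449046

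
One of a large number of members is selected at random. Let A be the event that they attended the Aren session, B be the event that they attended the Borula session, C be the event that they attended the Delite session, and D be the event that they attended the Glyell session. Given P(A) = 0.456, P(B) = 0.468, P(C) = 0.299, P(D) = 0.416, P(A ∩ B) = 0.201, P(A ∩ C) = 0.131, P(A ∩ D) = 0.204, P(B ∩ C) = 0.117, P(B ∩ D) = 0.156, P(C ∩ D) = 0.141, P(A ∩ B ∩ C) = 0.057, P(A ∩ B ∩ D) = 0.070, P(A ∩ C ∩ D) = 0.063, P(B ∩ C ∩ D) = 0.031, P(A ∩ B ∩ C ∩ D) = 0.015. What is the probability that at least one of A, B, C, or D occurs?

0.895

P(A ∪ B ∪ C ∪ D) = 0.456 + 0.468 + 0.299 + 0.416 − 0.201 − 0.131 − 0.204 − 0.117 − 0.156 − 0.141 + 0.057 + 0.070 + 0.063 + 0.031 − 0.015 = 0.895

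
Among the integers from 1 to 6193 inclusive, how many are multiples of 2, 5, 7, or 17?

4194

By inclusion–exclusion:
3096 + 1238 + 884 + 364 − 619 − 442 − 182 − 176 − 72 − 52 + 88 + 36 + 26 + 10 − 5 = 4194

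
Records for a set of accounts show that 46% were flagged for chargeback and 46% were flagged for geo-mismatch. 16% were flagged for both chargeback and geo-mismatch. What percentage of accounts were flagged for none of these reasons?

24%

By inclusion-exclusion,
P(union) = 46 + 46 − 16 = 76%
P(none) = 100% − 76% = 24%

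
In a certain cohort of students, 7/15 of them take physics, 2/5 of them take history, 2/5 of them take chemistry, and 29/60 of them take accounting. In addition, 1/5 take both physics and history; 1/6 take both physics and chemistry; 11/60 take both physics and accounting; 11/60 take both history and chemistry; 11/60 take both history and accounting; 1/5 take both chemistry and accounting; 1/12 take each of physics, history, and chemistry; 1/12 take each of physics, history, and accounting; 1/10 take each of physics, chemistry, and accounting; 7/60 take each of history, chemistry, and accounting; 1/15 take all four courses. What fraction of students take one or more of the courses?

19/20

P(≥1) = 7/15 + 2/5 + 2/5 + 29/60 − 1/5 − 1/6 − 11/60 − 11/60 − 11/60 − 1/5 + 1/12 + 1/12 + 1/10 + 7/60 − 1/15 = 19/20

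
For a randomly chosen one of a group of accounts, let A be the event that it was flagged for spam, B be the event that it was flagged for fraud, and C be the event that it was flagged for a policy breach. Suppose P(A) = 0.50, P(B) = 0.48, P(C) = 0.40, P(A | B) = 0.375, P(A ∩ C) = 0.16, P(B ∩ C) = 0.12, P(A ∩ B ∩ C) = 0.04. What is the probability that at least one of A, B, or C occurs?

0.96

P(A ∩ B) = P(B)·P(A|B) = 0.48 × 0.375 = 0.18
By inclusion-exclusion,
P(A ∪ B ∪ C) = 0.50 + 0.48 + 0.40 − 0.18 − 0.16 − 0.12 + 0.04 = 0.96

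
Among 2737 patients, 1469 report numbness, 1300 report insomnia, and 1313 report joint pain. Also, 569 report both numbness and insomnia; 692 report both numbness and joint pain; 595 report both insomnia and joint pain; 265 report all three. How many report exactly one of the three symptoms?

Using the inclusion–exclusion count for exactly one event:
N(exactly one) = 1469 + 1300 + 1313 − 2·569 − 2·692 − 2·595 + 3·265 = 1165

1165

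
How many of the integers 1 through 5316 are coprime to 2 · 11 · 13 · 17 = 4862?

2100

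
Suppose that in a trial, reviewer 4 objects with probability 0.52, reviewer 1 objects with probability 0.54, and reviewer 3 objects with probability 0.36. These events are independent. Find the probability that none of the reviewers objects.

Independence gives P(none) = ∏(1 − pᵢ).
P(none) = (1 − 0.52) × (1 − 0.54) × (1 − 0.36) = 0.48 × 0.46 × 0.64 = 0.141312

0.141312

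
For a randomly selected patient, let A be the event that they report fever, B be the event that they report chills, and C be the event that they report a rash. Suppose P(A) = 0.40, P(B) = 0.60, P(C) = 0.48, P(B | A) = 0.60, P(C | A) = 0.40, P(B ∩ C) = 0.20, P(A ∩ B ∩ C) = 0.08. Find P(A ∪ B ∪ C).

0.96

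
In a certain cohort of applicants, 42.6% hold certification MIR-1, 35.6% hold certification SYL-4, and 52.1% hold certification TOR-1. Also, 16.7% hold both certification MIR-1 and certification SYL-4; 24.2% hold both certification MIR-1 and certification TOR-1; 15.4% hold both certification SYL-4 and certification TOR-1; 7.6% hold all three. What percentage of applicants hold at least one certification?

P(≥1) = 42.6 + 35.6 + 52.1 − 16.7 − 24.2 − 15.4 + 7.6 = 81.6%

81.6%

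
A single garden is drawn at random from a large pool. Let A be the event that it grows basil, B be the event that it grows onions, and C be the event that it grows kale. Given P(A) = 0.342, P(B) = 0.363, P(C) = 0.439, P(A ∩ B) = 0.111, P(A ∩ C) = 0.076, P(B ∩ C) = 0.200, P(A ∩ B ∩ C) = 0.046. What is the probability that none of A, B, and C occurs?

0.197

By inclusion–exclusion:
P(A ∪ B ∪ C) = 0.342 + 0.363 + 0.439 − 0.111 − 0.076 − 0.200 + 0.046 = 0.803
P(none) = 1 − 0.803 = 0.197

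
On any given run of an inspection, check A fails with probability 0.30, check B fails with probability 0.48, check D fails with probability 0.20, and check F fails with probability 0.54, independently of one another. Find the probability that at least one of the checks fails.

P(none) = (1 − 0.30) × (1 − 0.48) × (1 − 0.20) × (1 − 0.54) = 0.70 × 0.52 × 0.80 × 0.46 = 0.133952
P(at least one) = 1 − 0.133952 = 0.866048

0.866048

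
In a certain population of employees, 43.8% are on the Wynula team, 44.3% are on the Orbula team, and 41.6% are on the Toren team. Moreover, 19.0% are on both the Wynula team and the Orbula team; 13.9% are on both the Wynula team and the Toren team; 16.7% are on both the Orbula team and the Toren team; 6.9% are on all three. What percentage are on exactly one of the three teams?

51.2%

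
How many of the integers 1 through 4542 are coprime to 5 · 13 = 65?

floor(4542/5) + floor(4542/13) − floor(4542/65) = 908 + 349 − 69 = 1188
4542 − 1188 = 3354

3354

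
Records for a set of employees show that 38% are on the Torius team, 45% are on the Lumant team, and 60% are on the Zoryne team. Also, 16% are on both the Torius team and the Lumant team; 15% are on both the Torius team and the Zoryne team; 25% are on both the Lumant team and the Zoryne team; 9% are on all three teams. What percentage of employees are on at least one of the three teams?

96%

P(≥1) = 38 + 45 + 60 − 16 − 15 − 25 + 9 = 96%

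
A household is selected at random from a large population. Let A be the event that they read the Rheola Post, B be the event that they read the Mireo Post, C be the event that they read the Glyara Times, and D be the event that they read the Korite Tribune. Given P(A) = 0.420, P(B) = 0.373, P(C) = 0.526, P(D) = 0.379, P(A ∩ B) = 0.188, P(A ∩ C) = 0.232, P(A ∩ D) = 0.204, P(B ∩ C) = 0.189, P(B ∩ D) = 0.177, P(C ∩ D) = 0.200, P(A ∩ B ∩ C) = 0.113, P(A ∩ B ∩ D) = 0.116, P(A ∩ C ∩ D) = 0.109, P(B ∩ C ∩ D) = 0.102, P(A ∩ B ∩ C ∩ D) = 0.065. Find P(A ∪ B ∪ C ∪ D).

Inclusion–exclusion gives
P(A ∪ B ∪ C ∪ D) = 0.420 + 0.373 + 0.526 + 0.379 − 0.188 − 0.232 − 0.204 − 0.189 − 0.177 − 0.200 + 0.113 + 0.116 + 0.109 + 0.102 − 0.065 = 0.883

0.883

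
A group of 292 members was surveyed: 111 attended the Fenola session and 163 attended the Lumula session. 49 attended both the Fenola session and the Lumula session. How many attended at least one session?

225

Inclusion–exclusion gives
|at least one| = 111 + 163 − 49 = 225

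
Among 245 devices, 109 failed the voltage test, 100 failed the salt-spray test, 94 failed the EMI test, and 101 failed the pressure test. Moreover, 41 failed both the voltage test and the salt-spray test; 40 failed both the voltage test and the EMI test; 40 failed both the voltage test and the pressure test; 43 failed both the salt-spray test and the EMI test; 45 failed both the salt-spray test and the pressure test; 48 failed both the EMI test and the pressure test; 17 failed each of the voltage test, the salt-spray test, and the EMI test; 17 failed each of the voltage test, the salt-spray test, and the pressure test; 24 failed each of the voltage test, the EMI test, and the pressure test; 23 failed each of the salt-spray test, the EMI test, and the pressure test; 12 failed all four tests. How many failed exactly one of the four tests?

N(exactly one) = 109 + 100 + 94 + 101 − 2·41 − 2·40 − 2·40 − 2·43 − 2·45 − 2·48 + 3·17 + 3·17 + 3·24 + 3·23 − 4·12 = 85

85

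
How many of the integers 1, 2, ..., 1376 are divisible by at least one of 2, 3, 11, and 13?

991

Apply inclusion-exclusion:
⌊1376/2⌋ + ⌊1376/3⌋ + ⌊1376/11⌋ + ⌊1376/13⌋ − ⌊1376/6⌋ − ⌊1376/22⌋ − ⌊1376/26⌋ − ⌊1376/33⌋ − ⌊1376/39⌋ − ⌊1376/143⌋ + ⌊1376/66⌋ + ⌊1376/78⌋ + ⌊1376/286⌋ + ⌊1376/429⌋ − ⌊1376/858⌋ = 688 + 458 + 125 + 105 − 229 − 62 − 52 − 41 − 35 − 9 + 20 + 17 + 4 + 3 − 1 = 991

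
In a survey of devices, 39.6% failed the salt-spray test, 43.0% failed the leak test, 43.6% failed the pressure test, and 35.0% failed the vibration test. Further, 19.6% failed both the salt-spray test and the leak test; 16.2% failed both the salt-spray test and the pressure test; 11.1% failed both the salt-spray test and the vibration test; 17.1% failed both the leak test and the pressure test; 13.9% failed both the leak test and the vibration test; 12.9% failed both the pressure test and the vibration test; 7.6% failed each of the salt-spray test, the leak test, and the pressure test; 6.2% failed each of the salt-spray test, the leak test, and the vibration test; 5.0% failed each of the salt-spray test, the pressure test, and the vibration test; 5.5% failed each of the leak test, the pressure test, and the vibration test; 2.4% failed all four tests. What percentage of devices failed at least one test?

92.3%

By inclusion–exclusion:
P(union) = 39.6 + 43.0 + 43.6 + 35.0 − 19.6 − 16.2 − 11.1 − 17.1 − 13.9 − 12.9 + 7.6 + 6.2 + 5.0 + 5.5 − 2.4 = 92.3%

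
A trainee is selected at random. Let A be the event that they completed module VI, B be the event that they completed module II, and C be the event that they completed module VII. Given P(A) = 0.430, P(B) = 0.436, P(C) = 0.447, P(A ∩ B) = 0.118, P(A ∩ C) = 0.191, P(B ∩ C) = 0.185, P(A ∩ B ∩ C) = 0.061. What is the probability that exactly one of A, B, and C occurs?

0.508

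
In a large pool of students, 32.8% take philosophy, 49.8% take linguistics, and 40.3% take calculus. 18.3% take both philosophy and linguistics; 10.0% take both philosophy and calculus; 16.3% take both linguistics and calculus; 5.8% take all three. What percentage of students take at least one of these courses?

84.1%

P(at least one) = 32.8 + 49.8 + 40.3 − 18.3 − 10.0 − 16.3 + 5.8 = 84.1%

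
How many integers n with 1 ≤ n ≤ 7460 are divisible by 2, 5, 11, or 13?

Inclusion–exclusion gives
floor(7460/2) + floor(7460/5) + floor(7460/11) + floor(7460/13) − floor(7460/10) − floor(7460/22) − floor(7460/26) − floor(7460/55) − floor(7460/65) − floor(7460/143) + floor(7460/110) + floor(7460/130) + floor(7460/286) + floor(7460/715) − floor(7460/1430) = 3730 + 1492 + 678 + 573 − 746 − 339 − 286 − 135 − 114 − 52 + 67 + 57 + 26 + 10 − 5 = 4956

4956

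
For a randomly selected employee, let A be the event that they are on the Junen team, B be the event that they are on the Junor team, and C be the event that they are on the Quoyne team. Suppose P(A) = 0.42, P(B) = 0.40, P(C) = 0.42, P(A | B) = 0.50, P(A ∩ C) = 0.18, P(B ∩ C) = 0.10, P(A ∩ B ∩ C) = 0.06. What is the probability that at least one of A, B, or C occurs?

0.82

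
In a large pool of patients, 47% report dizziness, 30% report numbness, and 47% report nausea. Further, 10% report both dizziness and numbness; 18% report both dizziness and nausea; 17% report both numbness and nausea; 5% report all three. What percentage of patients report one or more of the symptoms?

Apply inclusion-exclusion:
P(≥1) = 47 + 30 + 47 − 10 − 18 − 17 + 5 = 84%

84%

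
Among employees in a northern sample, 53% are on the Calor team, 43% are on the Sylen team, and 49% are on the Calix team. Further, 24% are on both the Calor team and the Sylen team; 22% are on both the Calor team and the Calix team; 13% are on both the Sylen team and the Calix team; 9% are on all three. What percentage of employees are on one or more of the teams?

Using inclusion–exclusion:
P(union) = 53 + 43 + 49 − 24 − 22 − 13 + 9 = 95%

95%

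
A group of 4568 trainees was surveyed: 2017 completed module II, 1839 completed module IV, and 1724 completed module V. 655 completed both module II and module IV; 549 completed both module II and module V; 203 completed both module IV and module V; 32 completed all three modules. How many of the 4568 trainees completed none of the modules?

By inclusion–exclusion:
|union| = 2017 + 1839 + 1724 − 655 − 549 − 203 + 32 = 4205
None: 4568 − 4205 = 363

363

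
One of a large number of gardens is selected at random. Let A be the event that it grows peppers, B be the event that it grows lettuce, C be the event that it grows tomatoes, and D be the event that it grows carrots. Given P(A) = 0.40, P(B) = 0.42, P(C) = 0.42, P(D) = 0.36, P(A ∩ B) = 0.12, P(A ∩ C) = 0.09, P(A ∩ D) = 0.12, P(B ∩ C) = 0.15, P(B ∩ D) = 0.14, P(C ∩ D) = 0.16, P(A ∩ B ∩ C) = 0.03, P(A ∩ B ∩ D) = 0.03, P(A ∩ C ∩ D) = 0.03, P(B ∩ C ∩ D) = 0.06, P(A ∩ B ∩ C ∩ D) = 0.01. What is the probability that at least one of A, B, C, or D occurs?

0.96

Apply inclusion-exclusion:
P(A ∪ B ∪ C ∪ D) = 0.40 + 0.42 + 0.42 + 0.36 − 0.12 − 0.09 − 0.12 − 0.15 − 0.14 − 0.16 + 0.03 + 0.03 + 0.03 + 0.06 − 0.01 = 0.96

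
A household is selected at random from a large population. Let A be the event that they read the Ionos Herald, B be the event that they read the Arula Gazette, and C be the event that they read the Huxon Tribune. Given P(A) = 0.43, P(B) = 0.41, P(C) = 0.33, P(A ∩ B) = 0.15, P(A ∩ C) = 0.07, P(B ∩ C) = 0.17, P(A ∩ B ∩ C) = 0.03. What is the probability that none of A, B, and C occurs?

P(A ∪ B ∪ C) = 0.43 + 0.41 + 0.33 − 0.15 − 0.07 − 0.17 + 0.03 = 0.81
P(none) = 1 − 0.81 = 0.19

0.19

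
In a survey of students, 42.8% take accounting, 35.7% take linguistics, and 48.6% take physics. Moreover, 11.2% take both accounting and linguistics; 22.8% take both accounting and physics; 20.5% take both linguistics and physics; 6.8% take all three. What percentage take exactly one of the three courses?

P(exactly one) = 42.8 + 35.7 + 48.6 − 2·11.2 − 2·22.8 − 2·20.5 + 3·6.8 = 38.5%

38.5%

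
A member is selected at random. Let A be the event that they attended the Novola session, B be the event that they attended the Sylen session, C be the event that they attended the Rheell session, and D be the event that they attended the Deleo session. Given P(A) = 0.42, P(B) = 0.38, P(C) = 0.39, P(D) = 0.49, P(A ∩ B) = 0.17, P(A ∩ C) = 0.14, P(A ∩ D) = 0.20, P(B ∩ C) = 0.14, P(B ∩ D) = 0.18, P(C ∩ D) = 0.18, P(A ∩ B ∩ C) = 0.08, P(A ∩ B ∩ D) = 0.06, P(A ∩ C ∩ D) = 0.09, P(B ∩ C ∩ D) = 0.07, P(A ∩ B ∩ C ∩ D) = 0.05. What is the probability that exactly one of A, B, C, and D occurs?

P(exactly one) = 0.42 + 0.38 + 0.39 + 0.49 − 2·0.17 − 2·0.14 − 2·0.20 − 2·0.14 − 2·0.18 − 2·0.18 + 3·0.08 + 3·0.06 + 3·0.09 + 3·0.07 − 4·0.05 = 0.36

0.36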